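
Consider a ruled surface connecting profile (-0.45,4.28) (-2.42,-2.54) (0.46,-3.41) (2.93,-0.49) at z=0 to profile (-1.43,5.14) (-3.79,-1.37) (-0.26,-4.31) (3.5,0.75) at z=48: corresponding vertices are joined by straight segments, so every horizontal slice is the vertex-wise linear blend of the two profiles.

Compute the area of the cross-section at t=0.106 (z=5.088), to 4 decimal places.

Cross-section at t=0.106: each vertex is (1-t)·p0[i] + t·p1[i].
  v1: (1-0.106)·(-0.45,4.28) + 0.106·(-1.43,5.14) = (-0.5539,4.3712)
  v2: (1-0.106)·(-2.42,-2.54) + 0.106·(-3.79,-1.37) = (-2.5652,-2.4160)
  v3: (1-0.106)·(0.46,-3.41) + 0.106·(-0.26,-4.31) = (0.3837,-3.5054)
  v4: (1-0.106)·(2.93,-0.49) + 0.106·(3.5,0.75) = (2.9904,-0.3586)
Shoelace sum Σ(x_i·y_{i+1} − x_{i+1}·y_i):
  i=1: -0.5539·-2.4160 − -2.5652·4.3712 = +12.5512 (running +12.5512)
  i=2: -2.5652·-3.5054 − 0.3837·-2.4160 = +9.9191 (running +22.4702)
  i=3: 0.3837·-0.3586 − 2.9904·-3.5054 = +10.3450 (running +32.8153)
  i=4: 2.9904·4.3712 − -0.5539·-0.3586 = +12.8730 (running +45.6883)
Area = |Σ|/2 = |45.6883|/2 = 22.8441

Area at t=0.106: 22.8441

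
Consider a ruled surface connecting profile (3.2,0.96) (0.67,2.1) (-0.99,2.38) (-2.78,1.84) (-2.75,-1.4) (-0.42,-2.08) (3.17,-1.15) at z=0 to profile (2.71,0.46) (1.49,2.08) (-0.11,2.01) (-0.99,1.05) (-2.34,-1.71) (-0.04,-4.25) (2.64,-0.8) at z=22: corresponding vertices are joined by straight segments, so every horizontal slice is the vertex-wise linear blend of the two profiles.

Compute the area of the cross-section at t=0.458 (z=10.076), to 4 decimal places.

Cross-section at t=0.458: each vertex is (1-t)·p0[i] + t·p1[i].
  v1: (1-0.458)·(3.2,0.96) + 0.458·(2.71,0.46) = (2.9756,0.7310)
  v2: (1-0.458)·(0.67,2.1) + 0.458·(1.49,2.08) = (1.0456,2.0908)
  v3: (1-0.458)·(-0.99,2.38) + 0.458·(-0.11,2.01) = (-0.5870,2.2105)
  v4: (1-0.458)·(-2.78,1.84) + 0.458·(-0.99,1.05) = (-1.9602,1.4782)
  v5: (1-0.458)·(-2.75,-1.4) + 0.458·(-2.34,-1.71) = (-2.5622,-1.5420)
  v6: (1-0.458)·(-0.42,-2.08) + 0.458·(-0.04,-4.25) = (-0.2460,-3.0739)
  v7: (1-0.458)·(3.17,-1.15) + 0.458·(2.64,-0.8) = (2.9273,-0.9897)
Shoelace sum Σ(x_i·y_{i+1} − x_{i+1}·y_i):
  i=1: 2.9756·2.0908 − 1.0456·0.7310 = +5.4572 (running +5.4572)
  i=2: 1.0456·2.2105 − -0.5870·2.0908 = +3.5385 (running +8.9956)
  i=3: -0.5870·1.4782 − -1.9602·2.2105 = +3.4654 (running +12.4611)
  i=4: -1.9602·-1.5420 − -2.5622·1.4782 = +6.8100 (running +19.2711)
  i=5: -2.5622·-3.0739 − -0.2460·-1.5420 = +7.4966 (running +26.7677)
  i=6: -0.2460·-0.9897 − 2.9273·-3.0739 = +9.2414 (running +36.0091)
  i=7: 2.9273·0.7310 − 2.9756·-0.9897 = +5.0848 (running +41.0939)
Area = |Σ|/2 = |41.0939|/2 = 20.5469

Area at t=0.458: 20.5469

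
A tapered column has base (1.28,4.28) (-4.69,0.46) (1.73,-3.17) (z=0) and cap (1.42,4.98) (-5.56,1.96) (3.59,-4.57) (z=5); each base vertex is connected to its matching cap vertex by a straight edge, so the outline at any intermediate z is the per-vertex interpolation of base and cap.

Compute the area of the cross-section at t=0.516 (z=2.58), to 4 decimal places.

Area at t=0.516: 29.9751

Cross-section at t=0.516: each vertex is (1-t)·p0[i] + t·p1[i].
  v1: (1-0.516)·(1.28,4.28) + 0.516·(1.42,4.98) = (1.3522,4.6412)
  v2: (1-0.516)·(-4.69,0.46) + 0.516·(-5.56,1.96) = (-5.1389,1.2340)
  v3: (1-0.516)·(1.73,-3.17) + 0.516·(3.59,-4.57) = (2.6898,-3.8924)
Shoelace sum Σ(x_i·y_{i+1} − x_{i+1}·y_i):
  i=1: 1.3522·1.2340 − -5.1389·4.6412 = +25.5194 (running +25.5194)
  i=2: -5.1389·-3.8924 − 2.6898·1.2340 = +16.6836 (running +42.2030)
  i=3: 2.6898·4.6412 − 1.3522·-3.8924 = +17.7472 (running +59.9502)
Area = |Σ|/2 = |59.9502|/2 = 29.9751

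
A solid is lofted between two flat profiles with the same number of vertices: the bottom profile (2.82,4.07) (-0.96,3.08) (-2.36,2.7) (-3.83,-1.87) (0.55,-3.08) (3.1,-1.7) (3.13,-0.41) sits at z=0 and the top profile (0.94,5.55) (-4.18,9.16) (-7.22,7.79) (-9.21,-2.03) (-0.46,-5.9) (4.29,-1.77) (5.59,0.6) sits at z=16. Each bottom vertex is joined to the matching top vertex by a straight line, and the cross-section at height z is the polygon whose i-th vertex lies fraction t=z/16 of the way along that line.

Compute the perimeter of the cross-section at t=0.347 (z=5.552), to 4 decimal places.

Perimeter at t=0.347: 30.0263

Cross-section at t=0.347: each vertex is (1-t)·p0[i] + t·p1[i].
  v1: (1-0.347)·(2.82,4.07) + 0.347·(0.94,5.55) = (2.1676,4.5836)
  v2: (1-0.347)·(-0.96,3.08) + 0.347·(-4.18,9.16) = (-2.0773,5.1898)
  v3: (1-0.347)·(-2.36,2.7) + 0.347·(-7.22,7.79) = (-4.0464,4.4662)
  v4: (1-0.347)·(-3.83,-1.87) + 0.347·(-9.21,-2.03) = (-5.6969,-1.9255)
  v5: (1-0.347)·(0.55,-3.08) + 0.347·(-0.46,-5.9) = (0.1995,-4.0585)
  v6: (1-0.347)·(3.1,-1.7) + 0.347·(4.29,-1.77) = (3.5129,-1.7243)
  v7: (1-0.347)·(3.13,-0.41) + 0.347·(5.59,0.6) = (3.9836,-0.0595)
Perimeter = Σ |v_{i+1} − v_i|:
  edge 1→2: √(-4.2450² + 0.6062²) = 4.2880 (running 4.2880)
  edge 2→3: √(-1.9691² + -0.7235²) = 2.0978 (running 6.3858)
  edge 3→4: √(-1.6504² + -6.3918²) = 6.6014 (running 12.9872)
  edge 4→5: √(5.8964² + -2.1330²) = 6.2703 (running 19.2576)
  edge 5→6: √(3.3134² + 2.3342²) = 4.0531 (running 23.3107)
  edge 6→7: √(0.4707² + 1.6648²) = 1.7300 (running 25.0407)
  edge 7→1: √(-1.8160² + 4.6431²) = 4.9856 (running 30.0263)
Perimeter = 30.0263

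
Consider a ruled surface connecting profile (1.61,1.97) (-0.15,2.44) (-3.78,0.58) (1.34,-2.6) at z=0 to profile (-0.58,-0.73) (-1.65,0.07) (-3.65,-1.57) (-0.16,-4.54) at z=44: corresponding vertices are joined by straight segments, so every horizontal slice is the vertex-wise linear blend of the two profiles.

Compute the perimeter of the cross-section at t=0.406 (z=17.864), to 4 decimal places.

Perimeter at t=0.406: 14.7431

Cross-section at t=0.406: each vertex is (1-t)·p0[i] + t·p1[i].
  v1: (1-0.406)·(1.61,1.97) + 0.406·(-0.58,-0.73) = (0.7209,0.8738)
  v2: (1-0.406)·(-0.15,2.44) + 0.406·(-1.65,0.07) = (-0.7590,1.4778)
  v3: (1-0.406)·(-3.78,0.58) + 0.406·(-3.65,-1.57) = (-3.7272,-0.2929)
  v4: (1-0.406)·(1.34,-2.6) + 0.406·(-0.16,-4.54) = (0.7310,-3.3876)
Perimeter = Σ |v_{i+1} − v_i|:
  edge 1→2: √(-1.4799² + 0.6040²) = 1.5984 (running 1.5984)
  edge 2→3: √(-2.9682² + -1.7707²) = 3.4562 (running 5.0546)
  edge 3→4: √(4.4582² + -3.0947²) = 5.4271 (running 10.4817)
  edge 4→1: √(-0.0101² + 4.2614²) = 4.2615 (running 14.7431)
Perimeter = 14.7431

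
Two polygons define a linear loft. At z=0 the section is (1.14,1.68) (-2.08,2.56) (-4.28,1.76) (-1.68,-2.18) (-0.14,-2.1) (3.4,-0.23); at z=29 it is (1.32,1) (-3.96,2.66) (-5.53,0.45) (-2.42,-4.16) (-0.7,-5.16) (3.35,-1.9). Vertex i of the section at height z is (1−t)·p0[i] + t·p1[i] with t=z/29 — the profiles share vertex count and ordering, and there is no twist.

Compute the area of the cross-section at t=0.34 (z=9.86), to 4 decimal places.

Area at t=0.34: 26.7598

Cross-section at t=0.34: each vertex is (1-t)·p0[i] + t·p1[i].
  v1: (1-0.34)·(1.14,1.68) + 0.34·(1.32,1) = (1.2012,1.4488)
  v2: (1-0.34)·(-2.08,2.56) + 0.34·(-3.96,2.66) = (-2.7192,2.5940)
  v3: (1-0.34)·(-4.28,1.76) + 0.34·(-5.53,0.45) = (-4.7050,1.3146)
  v4: (1-0.34)·(-1.68,-2.18) + 0.34·(-2.42,-4.16) = (-1.9316,-2.8532)
  v5: (1-0.34)·(-0.14,-2.1) + 0.34·(-0.7,-5.16) = (-0.3304,-3.1404)
  v6: (1-0.34)·(3.4,-0.23) + 0.34·(3.35,-1.9) = (3.3830,-0.7978)
Shoelace sum Σ(x_i·y_{i+1} − x_{i+1}·y_i):
  i=1: 1.2012·2.5940 − -2.7192·1.4488 = +7.0555 (running +7.0555)
  i=2: -2.7192·1.3146 − -4.7050·2.5940 = +8.6301 (running +15.6856)
  i=3: -4.7050·-2.8532 − -1.9316·1.3146 = +15.9636 (running +31.6492)
  i=4: -1.9316·-3.1404 − -0.3304·-2.8532 = +5.1233 (running +36.7725)
  i=5: -0.3304·-0.7978 − 3.3830·-3.1404 = +10.8876 (running +47.6601)
  i=6: 3.3830·1.4488 − 1.2012·-0.7978 = +5.8596 (running +53.5197)
Area = |Σ|/2 = |53.5197|/2 = 26.7598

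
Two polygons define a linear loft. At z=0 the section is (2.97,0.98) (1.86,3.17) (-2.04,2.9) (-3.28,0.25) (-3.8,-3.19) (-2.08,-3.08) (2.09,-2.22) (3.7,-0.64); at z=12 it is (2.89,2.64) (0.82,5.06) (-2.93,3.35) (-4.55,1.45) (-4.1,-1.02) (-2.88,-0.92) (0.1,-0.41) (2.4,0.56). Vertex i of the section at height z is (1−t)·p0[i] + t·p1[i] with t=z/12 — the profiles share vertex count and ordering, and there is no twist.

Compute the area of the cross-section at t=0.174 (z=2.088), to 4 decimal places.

Area at t=0.174: 33.2966

Cross-section at t=0.174: each vertex is (1-t)·p0[i] + t·p1[i].
  v1: (1-0.174)·(2.97,0.98) + 0.174·(2.89,2.64) = (2.9561,1.2688)
  v2: (1-0.174)·(1.86,3.17) + 0.174·(0.82,5.06) = (1.6790,3.4989)
  v3: (1-0.174)·(-2.04,2.9) + 0.174·(-2.93,3.35) = (-2.1949,2.9783)
  v4: (1-0.174)·(-3.28,0.25) + 0.174·(-4.55,1.45) = (-3.5010,0.4588)
  v5: (1-0.174)·(-3.8,-3.19) + 0.174·(-4.1,-1.02) = (-3.8522,-2.8124)
  v6: (1-0.174)·(-2.08,-3.08) + 0.174·(-2.88,-0.92) = (-2.2192,-2.7042)
  v7: (1-0.174)·(2.09,-2.22) + 0.174·(0.1,-0.41) = (1.7437,-1.9051)
  v8: (1-0.174)·(3.7,-0.64) + 0.174·(2.4,0.56) = (3.4738,-0.4312)
Shoelace sum Σ(x_i·y_{i+1} − x_{i+1}·y_i):
  i=1: 2.9561·3.4989 − 1.6790·1.2688 = +8.2125 (running +8.2125)
  i=2: 1.6790·2.9783 − -2.1949·3.4989 = +12.6802 (running +20.8927)
  i=3: -2.1949·0.4588 − -3.5010·2.9783 = +9.4200 (running +30.3126)
  i=4: -3.5010·-2.8124 − -3.8522·0.4588 = +11.6136 (running +41.9263)
  i=5: -3.8522·-2.7042 − -2.2192·-2.8124 = +4.1756 (running +46.1019)
  i=6: -2.2192·-1.9051 − 1.7437·-2.7042 = +8.9431 (running +55.0450)
  i=7: 1.7437·-0.4312 − 3.4738·-1.9051 = +5.8659 (running +60.9109)
  i=8: 3.4738·1.2688 − 2.9561·-0.4312 = +5.6824 (running +66.5932)
Area = |Σ|/2 = |66.5932|/2 = 33.2966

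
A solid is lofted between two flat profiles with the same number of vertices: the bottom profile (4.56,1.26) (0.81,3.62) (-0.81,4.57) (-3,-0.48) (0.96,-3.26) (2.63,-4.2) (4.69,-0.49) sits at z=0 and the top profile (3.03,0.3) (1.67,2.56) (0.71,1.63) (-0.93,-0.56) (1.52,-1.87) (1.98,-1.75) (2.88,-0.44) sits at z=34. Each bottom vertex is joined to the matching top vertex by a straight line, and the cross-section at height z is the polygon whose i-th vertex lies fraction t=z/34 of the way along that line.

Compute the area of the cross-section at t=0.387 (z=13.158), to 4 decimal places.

Cross-section at t=0.387: each vertex is (1-t)·p0[i] + t·p1[i].
  v1: (1-0.387)·(4.56,1.26) + 0.387·(3.03,0.3) = (3.9679,0.8885)
  v2: (1-0.387)·(0.81,3.62) + 0.387·(1.67,2.56) = (1.1428,3.2098)
  v3: (1-0.387)·(-0.81,4.57) + 0.387·(0.71,1.63) = (-0.2218,3.4322)
  v4: (1-0.387)·(-3,-0.48) + 0.387·(-0.93,-0.56) = (-2.1989,-0.5110)
  v5: (1-0.387)·(0.96,-3.26) + 0.387·(1.52,-1.87) = (1.1767,-2.7221)
  v6: (1-0.387)·(2.63,-4.2) + 0.387·(1.98,-1.75) = (2.3784,-3.2519)
  v7: (1-0.387)·(4.69,-0.49) + 0.387·(2.88,-0.44) = (3.9895,-0.4707)
Shoelace sum Σ(x_i·y_{i+1} − x_{i+1}·y_i):
  i=1: 3.9679·3.2098 − 1.1428·0.8885 = +11.7207 (running +11.7207)
  i=2: 1.1428·3.4322 − -0.2218·3.2098 = +4.6342 (running +16.3549)
  i=3: -0.2218·-0.5110 − -2.1989·3.4322 = +7.6605 (running +24.0153)
  i=4: -2.1989·-2.7221 − 1.1767·-0.5110 = +6.5868 (running +30.6022)
  i=5: 1.1767·-3.2519 − 2.3784·-2.7221 = +2.6478 (running +33.2500)
  i=6: 2.3784·-0.4707 − 3.9895·-3.2519 = +11.8539 (running +45.1039)
  i=7: 3.9895·0.8885 − 3.9679·-0.4707 = +5.4121 (running +50.5160)
Area = |Σ|/2 = |50.5160|/2 = 25.2580

Area at t=0.387: 25.2580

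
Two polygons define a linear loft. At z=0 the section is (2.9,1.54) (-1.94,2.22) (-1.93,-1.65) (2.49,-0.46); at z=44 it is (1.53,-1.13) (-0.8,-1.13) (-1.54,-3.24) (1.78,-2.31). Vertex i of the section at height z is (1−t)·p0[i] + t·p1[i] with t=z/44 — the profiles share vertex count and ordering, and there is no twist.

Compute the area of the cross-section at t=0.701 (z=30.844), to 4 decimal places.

Area at t=0.701: 6.7396

Cross-section at t=0.701: each vertex is (1-t)·p0[i] + t·p1[i].
  v1: (1-0.701)·(2.9,1.54) + 0.701·(1.53,-1.13) = (1.9396,-0.3317)
  v2: (1-0.701)·(-1.94,2.22) + 0.701·(-0.8,-1.13) = (-1.1409,-0.1283)
  v3: (1-0.701)·(-1.93,-1.65) + 0.701·(-1.54,-3.24) = (-1.6566,-2.7646)
  v4: (1-0.701)·(2.49,-0.46) + 0.701·(1.78,-2.31) = (1.9923,-1.7569)
Shoelace sum Σ(x_i·y_{i+1} − x_{i+1}·y_i):
  i=1: 1.9396·-0.1283 − -1.1409·-0.3317 = -0.6273 (running -0.6273)
  i=2: -1.1409·-2.7646 − -1.6566·-0.1283 = +2.9414 (running +2.3140)
  i=3: -1.6566·-1.7569 − 1.9923·-2.7646 = +8.4183 (running +10.7323)
  i=4: 1.9923·-0.3317 − 1.9396·-1.7569 = +2.7469 (running +13.4792)
Area = |Σ|/2 = |13.4792|/2 = 6.7396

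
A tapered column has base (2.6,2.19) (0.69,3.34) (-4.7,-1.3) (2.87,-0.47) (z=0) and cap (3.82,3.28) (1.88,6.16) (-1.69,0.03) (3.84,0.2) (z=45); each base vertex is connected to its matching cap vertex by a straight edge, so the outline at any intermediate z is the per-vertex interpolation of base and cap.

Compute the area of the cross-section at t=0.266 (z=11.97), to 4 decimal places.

Cross-section at t=0.266: each vertex is (1-t)·p0[i] + t·p1[i].
  v1: (1-0.266)·(2.6,2.19) + 0.266·(3.82,3.28) = (2.9245,2.4799)
  v2: (1-0.266)·(0.69,3.34) + 0.266·(1.88,6.16) = (1.0065,4.0901)
  v3: (1-0.266)·(-4.7,-1.3) + 0.266·(-1.69,0.03) = (-3.8993,-0.9462)
  v4: (1-0.266)·(2.87,-0.47) + 0.266·(3.84,0.2) = (3.1280,-0.2918)
Shoelace sum Σ(x_i·y_{i+1} − x_{i+1}·y_i):
  i=1: 2.9245·4.0901 − 1.0065·2.4799 = +9.4655 (running +9.4655)
  i=2: 1.0065·-0.9462 − -3.8993·4.0901 = +14.9964 (running +24.4618)
  i=3: -3.8993·-0.2918 − 3.1280·-0.9462 = +4.0975 (running +28.5594)
  i=4: 3.1280·2.4799 − 2.9245·-0.2918 = +8.6106 (running +37.1700)
Area = |Σ|/2 = |37.1700|/2 = 18.5850

Area at t=0.266: 18.5850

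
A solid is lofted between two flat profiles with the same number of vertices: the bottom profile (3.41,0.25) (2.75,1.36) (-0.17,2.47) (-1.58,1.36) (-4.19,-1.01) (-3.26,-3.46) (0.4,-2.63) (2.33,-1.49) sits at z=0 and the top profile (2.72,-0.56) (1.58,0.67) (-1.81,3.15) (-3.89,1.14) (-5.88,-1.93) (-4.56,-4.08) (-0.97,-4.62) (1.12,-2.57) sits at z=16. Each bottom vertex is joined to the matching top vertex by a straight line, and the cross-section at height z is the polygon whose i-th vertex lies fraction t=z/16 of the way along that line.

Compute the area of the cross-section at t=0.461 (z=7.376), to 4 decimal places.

Area at t=0.461: 32.7162

Cross-section at t=0.461: each vertex is (1-t)·p0[i] + t·p1[i].
  v1: (1-0.461)·(3.41,0.25) + 0.461·(2.72,-0.56) = (3.0919,-0.1234)
  v2: (1-0.461)·(2.75,1.36) + 0.461·(1.58,0.67) = (2.2106,1.0419)
  v3: (1-0.461)·(-0.17,2.47) + 0.461·(-1.81,3.15) = (-0.9260,2.7835)
  v4: (1-0.461)·(-1.58,1.36) + 0.461·(-3.89,1.14) = (-2.6449,1.2586)
  v5: (1-0.461)·(-4.19,-1.01) + 0.461·(-5.88,-1.93) = (-4.9691,-1.4341)
  v6: (1-0.461)·(-3.26,-3.46) + 0.461·(-4.56,-4.08) = (-3.8593,-3.7458)
  v7: (1-0.461)·(0.4,-2.63) + 0.461·(-0.97,-4.62) = (-0.2316,-3.5474)
  v8: (1-0.461)·(2.33,-1.49) + 0.461·(1.12,-2.57) = (1.7722,-1.9879)
Shoelace sum Σ(x_i·y_{i+1} − x_{i+1}·y_i):
  i=1: 3.0919·1.0419 − 2.2106·-0.1234 = +3.4943 (running +3.4943)
  i=2: 2.2106·2.7835 − -0.9260·1.0419 = +7.1181 (running +10.6124)
  i=3: -0.9260·1.2586 − -2.6449·2.7835 = +6.1966 (running +16.8090)
  i=4: -2.6449·-1.4341 − -4.9691·1.2586 = +10.0471 (running +26.8561)
  i=5: -4.9691·-3.7458 − -3.8593·-1.4341 = +13.0786 (running +39.9347)
  i=6: -3.8593·-3.5474 − -0.2316·-3.7458 = +12.8230 (running +52.7577)
  i=7: -0.2316·-1.9879 − 1.7722·-3.5474 = +6.7470 (running +59.5047)
  i=8: 1.7722·-0.1234 − 3.0919·-1.9879 = +5.9276 (running +65.4323)
Area = |Σ|/2 = |65.4323|/2 = 32.7162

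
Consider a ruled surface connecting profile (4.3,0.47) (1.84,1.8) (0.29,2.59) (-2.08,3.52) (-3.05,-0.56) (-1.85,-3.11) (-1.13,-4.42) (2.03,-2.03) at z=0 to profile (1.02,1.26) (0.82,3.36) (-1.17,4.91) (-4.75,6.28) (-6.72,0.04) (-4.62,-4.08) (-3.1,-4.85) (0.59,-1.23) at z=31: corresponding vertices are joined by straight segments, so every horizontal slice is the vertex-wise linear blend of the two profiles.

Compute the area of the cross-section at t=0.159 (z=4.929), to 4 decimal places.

Cross-section at t=0.159: each vertex is (1-t)·p0[i] + t·p1[i].
  v1: (1-0.159)·(4.3,0.47) + 0.159·(1.02,1.26) = (3.7785,0.5956)
  v2: (1-0.159)·(1.84,1.8) + 0.159·(0.82,3.36) = (1.6778,2.0480)
  v3: (1-0.159)·(0.29,2.59) + 0.159·(-1.17,4.91) = (0.0579,2.9589)
  v4: (1-0.159)·(-2.08,3.52) + 0.159·(-4.75,6.28) = (-2.5045,3.9588)
  v5: (1-0.159)·(-3.05,-0.56) + 0.159·(-6.72,0.04) = (-3.6335,-0.4646)
  v6: (1-0.159)·(-1.85,-3.11) + 0.159·(-4.62,-4.08) = (-2.2904,-3.2642)
  v7: (1-0.159)·(-1.13,-4.42) + 0.159·(-3.1,-4.85) = (-1.4432,-4.4884)
  v8: (1-0.159)·(2.03,-2.03) + 0.159·(0.59,-1.23) = (1.8010,-1.9028)
Shoelace sum Σ(x_i·y_{i+1} − x_{i+1}·y_i):
  i=1: 3.7785·2.0480 − 1.6778·0.5956 = +6.7392 (running +6.7392)
  i=2: 1.6778·2.9589 − 0.0579·2.0480 = +4.8460 (running +11.5851)
  i=3: 0.0579·3.9588 − -2.5045·2.9589 = +7.6397 (running +19.2248)
  i=4: -2.5045·-0.4646 − -3.6335·3.9588 = +15.5482 (running +34.7730)
  i=5: -3.6335·-3.2642 − -2.2904·-0.4646 = +10.7965 (running +45.5695)
  i=6: -2.2904·-4.4884 − -1.4432·-3.2642 = +5.5693 (running +51.1388)
  i=7: -1.4432·-1.9028 − 1.8010·-4.4884 = +10.8299 (running +61.9687)
  i=8: 1.8010·0.5956 − 3.7785·-1.9028 = +8.2624 (running +70.2311)
Area = |Σ|/2 = |70.2311|/2 = 35.1155

Area at t=0.159: 35.1155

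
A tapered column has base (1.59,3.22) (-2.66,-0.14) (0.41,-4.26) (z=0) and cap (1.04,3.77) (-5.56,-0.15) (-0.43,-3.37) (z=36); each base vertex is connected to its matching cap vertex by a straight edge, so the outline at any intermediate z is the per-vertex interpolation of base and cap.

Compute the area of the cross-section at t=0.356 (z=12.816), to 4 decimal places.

Cross-section at t=0.356: each vertex is (1-t)·p0[i] + t·p1[i].
  v1: (1-0.356)·(1.59,3.22) + 0.356·(1.04,3.77) = (1.3942,3.4158)
  v2: (1-0.356)·(-2.66,-0.14) + 0.356·(-5.56,-0.15) = (-3.6924,-0.1436)
  v3: (1-0.356)·(0.41,-4.26) + 0.356·(-0.43,-3.37) = (0.1110,-3.9432)
Shoelace sum Σ(x_i·y_{i+1} − x_{i+1}·y_i):
  i=1: 1.3942·-0.1436 − -3.6924·3.4158 = +12.4123 (running +12.4123)
  i=2: -3.6924·-3.9432 − 0.1110·-0.1436 = +14.5757 (running +26.9880)
  i=3: 0.1110·3.4158 − 1.3942·-3.9432 = +5.8766 (running +32.8646)
Area = |Σ|/2 = |32.8646|/2 = 16.4323

Area at t=0.356: 16.4323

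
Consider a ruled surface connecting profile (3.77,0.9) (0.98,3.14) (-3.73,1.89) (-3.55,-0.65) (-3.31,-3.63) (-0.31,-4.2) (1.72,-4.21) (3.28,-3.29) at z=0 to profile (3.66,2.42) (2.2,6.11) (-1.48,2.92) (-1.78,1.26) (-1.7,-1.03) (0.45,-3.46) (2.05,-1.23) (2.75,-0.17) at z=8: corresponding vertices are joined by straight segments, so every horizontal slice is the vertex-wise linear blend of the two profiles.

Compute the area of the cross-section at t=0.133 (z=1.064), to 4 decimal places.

Area at t=0.133: 42.8713

Cross-section at t=0.133: each vertex is (1-t)·p0[i] + t·p1[i].
  v1: (1-0.133)·(3.77,0.9) + 0.133·(3.66,2.42) = (3.7554,1.1022)
  v2: (1-0.133)·(0.98,3.14) + 0.133·(2.2,6.11) = (1.1423,3.5350)
  v3: (1-0.133)·(-3.73,1.89) + 0.133·(-1.48,2.92) = (-3.4307,2.0270)
  v4: (1-0.133)·(-3.55,-0.65) + 0.133·(-1.78,1.26) = (-3.3146,-0.3960)
  v5: (1-0.133)·(-3.31,-3.63) + 0.133·(-1.7,-1.03) = (-3.0959,-3.2842)
  v6: (1-0.133)·(-0.31,-4.2) + 0.133·(0.45,-3.46) = (-0.2089,-4.1016)
  v7: (1-0.133)·(1.72,-4.21) + 0.133·(2.05,-1.23) = (1.7639,-3.8137)
  v8: (1-0.133)·(3.28,-3.29) + 0.133·(2.75,-0.17) = (3.2095,-2.8750)
Shoelace sum Σ(x_i·y_{i+1} − x_{i+1}·y_i):
  i=1: 3.7554·3.5350 − 1.1423·1.1022 = +12.0163 (running +12.0163)
  i=2: 1.1423·2.0270 − -3.4307·3.5350 = +14.4431 (running +26.4594)
  i=3: -3.4307·-0.3960 − -3.3146·2.0270 = +8.0771 (running +34.5365)
  i=4: -3.3146·-3.2842 − -3.0959·-0.3960 = +9.6599 (running +44.1964)
  i=5: -3.0959·-4.1016 − -0.2089·-3.2842 = +12.0118 (running +56.2082)
  i=6: -0.2089·-3.8137 − 1.7639·-4.1016 = +8.0315 (running +64.2397)
  i=7: 1.7639·-2.8750 − 3.2095·-3.8137 = +7.1687 (running +71.4085)
  i=8: 3.2095·1.1022 − 3.7554·-2.8750 = +14.3342 (running +85.7427)
Area = |Σ|/2 = |85.7427|/2 = 42.8713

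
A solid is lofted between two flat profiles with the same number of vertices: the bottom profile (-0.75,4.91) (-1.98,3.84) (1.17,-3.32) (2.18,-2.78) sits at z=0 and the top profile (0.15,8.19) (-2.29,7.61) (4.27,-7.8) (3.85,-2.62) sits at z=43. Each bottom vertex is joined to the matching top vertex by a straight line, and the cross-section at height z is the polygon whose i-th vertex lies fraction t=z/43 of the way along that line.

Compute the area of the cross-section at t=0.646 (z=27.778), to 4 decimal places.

Cross-section at t=0.646: each vertex is (1-t)·p0[i] + t·p1[i].
  v1: (1-0.646)·(-0.75,4.91) + 0.646·(0.15,8.19) = (-0.1686,7.0289)
  v2: (1-0.646)·(-1.98,3.84) + 0.646·(-2.29,7.61) = (-2.1803,6.2754)
  v3: (1-0.646)·(1.17,-3.32) + 0.646·(4.27,-7.8) = (3.1726,-6.2141)
  v4: (1-0.646)·(2.18,-2.78) + 0.646·(3.85,-2.62) = (3.2588,-2.6766)
Shoelace sum Σ(x_i·y_{i+1} − x_{i+1}·y_i):
  i=1: -0.1686·6.2754 − -2.1803·7.0289 = +14.2668 (running +14.2668)
  i=2: -2.1803·-6.2141 − 3.1726·6.2754 = -6.3611 (running +7.9057)
  i=3: 3.1726·-2.6766 − 3.2588·-6.2141 = +11.7587 (running +19.6643)
  i=4: 3.2588·7.0289 − -0.1686·-2.6766 = +22.4546 (running +42.1189)
Area = |Σ|/2 = |42.1189|/2 = 21.0594

Area at t=0.646: 21.0594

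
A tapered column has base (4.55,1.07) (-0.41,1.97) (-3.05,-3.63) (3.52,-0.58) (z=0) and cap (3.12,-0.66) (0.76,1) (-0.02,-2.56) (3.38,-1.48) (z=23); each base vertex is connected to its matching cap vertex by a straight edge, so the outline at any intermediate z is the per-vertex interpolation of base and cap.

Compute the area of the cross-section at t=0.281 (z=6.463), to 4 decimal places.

Cross-section at t=0.281: each vertex is (1-t)·p0[i] + t·p1[i].
  v1: (1-0.281)·(4.55,1.07) + 0.281·(3.12,-0.66) = (4.1482,0.5839)
  v2: (1-0.281)·(-0.41,1.97) + 0.281·(0.76,1) = (-0.0812,1.6974)
  v3: (1-0.281)·(-3.05,-3.63) + 0.281·(-0.02,-2.56) = (-2.1986,-3.3293)
  v4: (1-0.281)·(3.52,-0.58) + 0.281·(3.38,-1.48) = (3.4807,-0.8329)
Shoelace sum Σ(x_i·y_{i+1} − x_{i+1}·y_i):
  i=1: 4.1482·1.6974 − -0.0812·0.5839 = +7.0887 (running +7.0887)
  i=2: -0.0812·-3.3293 − -2.1986·1.6974 = +4.0024 (running +11.0910)
  i=3: -2.1986·-0.8329 − 3.4807·-3.3293 = +13.4195 (running +24.5105)
  i=4: 3.4807·0.5839 − 4.1482·-0.8329 = +5.4873 (running +29.9977)
Area = |Σ|/2 = |29.9977|/2 = 14.9989

Area at t=0.281: 14.9989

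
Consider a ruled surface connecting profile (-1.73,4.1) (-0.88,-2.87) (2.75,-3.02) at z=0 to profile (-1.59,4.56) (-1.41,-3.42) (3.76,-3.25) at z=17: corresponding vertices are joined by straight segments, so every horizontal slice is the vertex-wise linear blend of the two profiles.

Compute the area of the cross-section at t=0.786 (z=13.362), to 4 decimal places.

Cross-section at t=0.786: each vertex is (1-t)·p0[i] + t·p1[i].
  v1: (1-0.786)·(-1.73,4.1) + 0.786·(-1.59,4.56) = (-1.6200,4.4616)
  v2: (1-0.786)·(-0.88,-2.87) + 0.786·(-1.41,-3.42) = (-1.2966,-3.3023)
  v3: (1-0.786)·(2.75,-3.02) + 0.786·(3.76,-3.25) = (3.5439,-3.2008)
Shoelace sum Σ(x_i·y_{i+1} − x_{i+1}·y_i):
  i=1: -1.6200·-3.3023 − -1.2966·4.4616 = +11.1344 (running +11.1344)
  i=2: -1.2966·-3.2008 − 3.5439·-3.3023 = +15.8530 (running +26.9873)
  i=3: 3.5439·4.4616 − -1.6200·-3.2008 = +10.6260 (running +37.6133)
Area = |Σ|/2 = |37.6133|/2 = 18.8067

Area at t=0.786: 18.8067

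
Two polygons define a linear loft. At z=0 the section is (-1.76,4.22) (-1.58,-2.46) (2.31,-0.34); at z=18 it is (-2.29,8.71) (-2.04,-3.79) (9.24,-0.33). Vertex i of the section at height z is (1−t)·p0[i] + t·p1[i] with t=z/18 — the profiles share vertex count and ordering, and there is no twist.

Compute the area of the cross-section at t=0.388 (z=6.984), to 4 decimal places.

Cross-section at t=0.388: each vertex is (1-t)·p0[i] + t·p1[i].
  v1: (1-0.388)·(-1.76,4.22) + 0.388·(-2.29,8.71) = (-1.9656,5.9621)
  v2: (1-0.388)·(-1.58,-2.46) + 0.388·(-2.04,-3.79) = (-1.7585,-2.9760)
  v3: (1-0.388)·(2.31,-0.34) + 0.388·(9.24,-0.33) = (4.9988,-0.3361)
Shoelace sum Σ(x_i·y_{i+1} − x_{i+1}·y_i):
  i=1: -1.9656·-2.9760 − -1.7585·5.9621 = +16.3341 (running +16.3341)
  i=2: -1.7585·-0.3361 − 4.9988·-2.9760 = +15.4678 (running +31.8019)
  i=3: 4.9988·5.9621 − -1.9656·-0.3361 = +29.1430 (running +60.9449)
Area = |Σ|/2 = |60.9449|/2 = 30.4724

Area at t=0.388: 30.4724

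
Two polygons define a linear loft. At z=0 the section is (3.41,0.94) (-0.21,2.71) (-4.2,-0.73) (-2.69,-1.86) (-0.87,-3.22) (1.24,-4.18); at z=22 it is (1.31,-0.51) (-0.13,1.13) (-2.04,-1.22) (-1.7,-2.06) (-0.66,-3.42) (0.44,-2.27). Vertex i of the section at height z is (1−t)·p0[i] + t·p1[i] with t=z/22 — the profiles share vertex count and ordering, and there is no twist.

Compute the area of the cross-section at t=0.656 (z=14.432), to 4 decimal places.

Area at t=0.656: 13.7400

Cross-section at t=0.656: each vertex is (1-t)·p0[i] + t·p1[i].
  v1: (1-0.656)·(3.41,0.94) + 0.656·(1.31,-0.51) = (2.0324,-0.0112)
  v2: (1-0.656)·(-0.21,2.71) + 0.656·(-0.13,1.13) = (-0.1575,1.6735)
  v3: (1-0.656)·(-4.2,-0.73) + 0.656·(-2.04,-1.22) = (-2.7830,-1.0514)
  v4: (1-0.656)·(-2.69,-1.86) + 0.656·(-1.7,-2.06) = (-2.0406,-1.9912)
  v5: (1-0.656)·(-0.87,-3.22) + 0.656·(-0.66,-3.42) = (-0.7322,-3.3512)
  v6: (1-0.656)·(1.24,-4.18) + 0.656·(0.44,-2.27) = (0.7152,-2.9270)
Shoelace sum Σ(x_i·y_{i+1} − x_{i+1}·y_i):
  i=1: 2.0324·1.6735 − -0.1575·-0.0112 = +3.3995 (running +3.3995)
  i=2: -0.1575·-1.0514 − -2.7830·1.6735 = +4.8231 (running +8.2226)
  i=3: -2.7830·-1.9912 − -2.0406·-1.0514 = +3.3961 (running +11.6187)
  i=4: -2.0406·-3.3512 − -0.7322·-1.9912 = +5.3803 (running +16.9989)
  i=5: -0.7322·-2.9270 − 0.7152·-3.3512 = +4.5401 (running +21.5390)
  i=6: 0.7152·-0.0112 − 2.0324·-2.9270 = +5.9409 (running +27.4799)
Area = |Σ|/2 = |27.4799|/2 = 13.7400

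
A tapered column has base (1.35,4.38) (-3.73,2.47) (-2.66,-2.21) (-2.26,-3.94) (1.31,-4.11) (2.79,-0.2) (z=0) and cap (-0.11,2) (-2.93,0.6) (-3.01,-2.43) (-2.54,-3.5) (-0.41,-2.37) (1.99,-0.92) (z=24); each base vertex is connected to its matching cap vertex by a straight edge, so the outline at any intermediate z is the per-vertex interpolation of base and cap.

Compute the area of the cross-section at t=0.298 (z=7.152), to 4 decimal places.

Area at t=0.298: 31.5143

Cross-section at t=0.298: each vertex is (1-t)·p0[i] + t·p1[i].
  v1: (1-0.298)·(1.35,4.38) + 0.298·(-0.11,2) = (0.9149,3.6708)
  v2: (1-0.298)·(-3.73,2.47) + 0.298·(-2.93,0.6) = (-3.4916,1.9127)
  v3: (1-0.298)·(-2.66,-2.21) + 0.298·(-3.01,-2.43) = (-2.7643,-2.2756)
  v4: (1-0.298)·(-2.26,-3.94) + 0.298·(-2.54,-3.5) = (-2.3434,-3.8089)
  v5: (1-0.298)·(1.31,-4.11) + 0.298·(-0.41,-2.37) = (0.7974,-3.5915)
  v6: (1-0.298)·(2.79,-0.2) + 0.298·(1.99,-0.92) = (2.5516,-0.4146)
Shoelace sum Σ(x_i·y_{i+1} − x_{i+1}·y_i):
  i=1: 0.9149·1.9127 − -3.4916·3.6708 = +14.5668 (running +14.5668)
  i=2: -3.4916·-2.2756 − -2.7643·1.9127 = +13.2327 (running +27.7996)
  i=3: -2.7643·-3.8089 − -2.3434·-2.2756 = +5.1962 (running +32.9958)
  i=4: -2.3434·-3.5915 − 0.7974·-3.8089 = +11.4538 (running +44.4496)
  i=5: 0.7974·-0.4146 − 2.5516·-3.5915 = +8.8334 (running +53.2830)
  i=6: 2.5516·3.6708 − 0.9149·-0.4146 = +9.7456 (running +63.0286)
Area = |Σ|/2 = |63.0286|/2 = 31.5143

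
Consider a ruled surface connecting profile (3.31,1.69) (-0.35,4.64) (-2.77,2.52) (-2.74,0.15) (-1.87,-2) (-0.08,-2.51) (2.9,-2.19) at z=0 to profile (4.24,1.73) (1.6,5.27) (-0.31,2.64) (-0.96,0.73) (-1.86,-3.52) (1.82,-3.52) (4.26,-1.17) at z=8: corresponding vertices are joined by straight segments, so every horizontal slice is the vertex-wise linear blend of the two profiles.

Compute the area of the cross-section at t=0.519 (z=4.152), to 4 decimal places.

Cross-section at t=0.519: each vertex is (1-t)·p0[i] + t·p1[i].
  v1: (1-0.519)·(3.31,1.69) + 0.519·(4.24,1.73) = (3.7927,1.7108)
  v2: (1-0.519)·(-0.35,4.64) + 0.519·(1.6,5.27) = (0.6621,4.9670)
  v3: (1-0.519)·(-2.77,2.52) + 0.519·(-0.31,2.64) = (-1.4933,2.5823)
  v4: (1-0.519)·(-2.74,0.15) + 0.519·(-0.96,0.73) = (-1.8162,0.4510)
  v5: (1-0.519)·(-1.87,-2) + 0.519·(-1.86,-3.52) = (-1.8648,-2.7889)
  v6: (1-0.519)·(-0.08,-2.51) + 0.519·(1.82,-3.52) = (0.9061,-3.0342)
  v7: (1-0.519)·(2.9,-2.19) + 0.519·(4.26,-1.17) = (3.6058,-1.6606)
Shoelace sum Σ(x_i·y_{i+1} − x_{i+1}·y_i):
  i=1: 3.7927·4.9670 − 0.6621·1.7108 = +17.7055 (running +17.7055)
  i=2: 0.6621·2.5823 − -1.4933·4.9670 = +9.1266 (running +26.8320)
  i=3: -1.4933·0.4510 − -1.8162·2.5823 = +4.0164 (running +30.8484)
  i=4: -1.8162·-2.7889 − -1.8648·0.4510 = +5.9062 (running +36.7546)
  i=5: -1.8648·-3.0342 − 0.9061·-2.7889 = +8.1852 (running +44.9398)
  i=6: 0.9061·-1.6606 − 3.6058·-3.0342 = +9.4361 (running +54.3759)
  i=7: 3.6058·1.7108 − 3.7927·-1.6606 = +12.4669 (running +66.8428)
Area = |Σ|/2 = |66.8428|/2 = 33.4214

Area at t=0.519: 33.4214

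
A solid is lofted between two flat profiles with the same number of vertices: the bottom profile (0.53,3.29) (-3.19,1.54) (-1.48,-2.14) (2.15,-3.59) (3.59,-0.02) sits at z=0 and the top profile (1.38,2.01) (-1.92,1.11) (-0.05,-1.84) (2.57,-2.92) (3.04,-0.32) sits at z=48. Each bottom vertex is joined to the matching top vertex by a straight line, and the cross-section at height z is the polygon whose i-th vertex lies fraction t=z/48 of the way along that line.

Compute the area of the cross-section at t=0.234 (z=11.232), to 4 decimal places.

Area at t=0.234: 24.0097

Cross-section at t=0.234: each vertex is (1-t)·p0[i] + t·p1[i].
  v1: (1-0.234)·(0.53,3.29) + 0.234·(1.38,2.01) = (0.7289,2.9905)
  v2: (1-0.234)·(-3.19,1.54) + 0.234·(-1.92,1.11) = (-2.8928,1.4394)
  v3: (1-0.234)·(-1.48,-2.14) + 0.234·(-0.05,-1.84) = (-1.1454,-2.0698)
  v4: (1-0.234)·(2.15,-3.59) + 0.234·(2.57,-2.92) = (2.2483,-3.4332)
  v5: (1-0.234)·(3.59,-0.02) + 0.234·(3.04,-0.32) = (3.4613,-0.0902)
Shoelace sum Σ(x_i·y_{i+1} − x_{i+1}·y_i):
  i=1: 0.7289·1.4394 − -2.8928·2.9905 = +9.7001 (running +9.7001)
  i=2: -2.8928·-2.0698 − -1.1454·1.4394 = +7.6362 (running +17.3363)
  i=3: -1.1454·-3.4332 − 2.2483·-2.0698 = +8.5858 (running +25.9221)
  i=4: 2.2483·-0.0902 − 3.4613·-3.4332 = +11.6806 (running +37.6027)
  i=5: 3.4613·2.9905 − 0.7289·-0.0902 = +10.4167 (running +48.0194)
Area = |Σ|/2 = |48.0194|/2 = 24.0097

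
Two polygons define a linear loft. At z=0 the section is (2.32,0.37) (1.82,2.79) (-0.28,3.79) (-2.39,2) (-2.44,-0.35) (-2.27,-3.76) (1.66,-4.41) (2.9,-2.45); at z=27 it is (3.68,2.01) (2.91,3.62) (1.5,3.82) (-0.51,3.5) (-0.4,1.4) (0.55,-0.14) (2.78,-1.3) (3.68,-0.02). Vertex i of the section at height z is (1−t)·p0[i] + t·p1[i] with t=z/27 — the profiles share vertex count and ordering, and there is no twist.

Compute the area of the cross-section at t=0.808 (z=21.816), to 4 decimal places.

Cross-section at t=0.808: each vertex is (1-t)·p0[i] + t·p1[i].
  v1: (1-0.808)·(2.32,0.37) + 0.808·(3.68,2.01) = (3.4189,1.6951)
  v2: (1-0.808)·(1.82,2.79) + 0.808·(2.91,3.62) = (2.7007,3.4606)
  v3: (1-0.808)·(-0.28,3.79) + 0.808·(1.5,3.82) = (1.1582,3.8142)
  v4: (1-0.808)·(-2.39,2) + 0.808·(-0.51,3.5) = (-0.8710,3.2120)
  v5: (1-0.808)·(-2.44,-0.35) + 0.808·(-0.4,1.4) = (-0.7917,1.0640)
  v6: (1-0.808)·(-2.27,-3.76) + 0.808·(0.55,-0.14) = (0.0086,-0.8350)
  v7: (1-0.808)·(1.66,-4.41) + 0.808·(2.78,-1.3) = (2.5650,-1.8971)
  v8: (1-0.808)·(2.9,-2.45) + 0.808·(3.68,-0.02) = (3.5302,-0.4866)
Shoelace sum Σ(x_i·y_{i+1} − x_{i+1}·y_i):
  i=1: 3.4189·3.4606 − 2.7007·1.6951 = +7.2535 (running +7.2535)
  i=2: 2.7007·3.8142 − 1.1582·3.4606 = +6.2929 (running +13.5464)
  i=3: 1.1582·3.2120 − -0.8710·3.8142 = +7.0423 (running +20.5887)
  i=4: -0.8710·1.0640 − -0.7917·3.2120 = +1.6162 (running +22.2049)
  i=5: -0.7917·-0.8350 − 0.0086·1.0640 = +0.6520 (running +22.8569)
  i=6: 0.0086·-1.8971 − 2.5650·-0.8350 = +2.1256 (running +24.9825)
  i=7: 2.5650·-0.4866 − 3.5302·-1.8971 = +5.4493 (running +30.4318)
  i=8: 3.5302·1.6951 − 3.4189·-0.4866 = +7.6477 (running +38.0794)
Area = |Σ|/2 = |38.0794|/2 = 19.0397

Area at t=0.808: 19.0397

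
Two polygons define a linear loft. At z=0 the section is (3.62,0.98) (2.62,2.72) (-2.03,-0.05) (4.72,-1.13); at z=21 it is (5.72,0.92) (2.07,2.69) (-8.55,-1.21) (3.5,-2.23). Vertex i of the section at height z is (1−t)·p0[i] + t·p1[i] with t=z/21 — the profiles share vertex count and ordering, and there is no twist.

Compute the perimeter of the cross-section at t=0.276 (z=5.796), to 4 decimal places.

Cross-section at t=0.276: each vertex is (1-t)·p0[i] + t·p1[i].
  v1: (1-0.276)·(3.62,0.98) + 0.276·(5.72,0.92) = (4.1996,0.9634)
  v2: (1-0.276)·(2.62,2.72) + 0.276·(2.07,2.69) = (2.4682,2.7117)
  v3: (1-0.276)·(-2.03,-0.05) + 0.276·(-8.55,-1.21) = (-3.8295,-0.3702)
  v4: (1-0.276)·(4.72,-1.13) + 0.276·(3.5,-2.23) = (4.3833,-1.4336)
Perimeter = Σ |v_{i+1} − v_i|:
  edge 1→2: √(-1.7314² + 1.7483²) = 2.4605 (running 2.4605)
  edge 2→3: √(-6.2977² + -3.0819²) = 7.0114 (running 9.4719)
  edge 3→4: √(8.2128² + -1.0634²) = 8.2814 (running 17.7533)
  edge 4→1: √(-0.1837² + 2.3970²) = 2.4041 (running 20.1573)
Perimeter = 20.1573

Perimeter at t=0.276: 20.1573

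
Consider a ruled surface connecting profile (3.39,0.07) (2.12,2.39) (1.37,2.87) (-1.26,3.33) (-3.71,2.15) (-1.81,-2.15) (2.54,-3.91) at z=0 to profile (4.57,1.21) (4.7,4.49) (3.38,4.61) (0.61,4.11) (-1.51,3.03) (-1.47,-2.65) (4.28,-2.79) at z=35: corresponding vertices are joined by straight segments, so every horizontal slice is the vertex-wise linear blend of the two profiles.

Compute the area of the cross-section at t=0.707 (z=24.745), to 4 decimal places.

Cross-section at t=0.707: each vertex is (1-t)·p0[i] + t·p1[i].
  v1: (1-0.707)·(3.39,0.07) + 0.707·(4.57,1.21) = (4.2243,0.8760)
  v2: (1-0.707)·(2.12,2.39) + 0.707·(4.7,4.49) = (3.9441,3.8747)
  v3: (1-0.707)·(1.37,2.87) + 0.707·(3.38,4.61) = (2.7911,4.1002)
  v4: (1-0.707)·(-1.26,3.33) + 0.707·(0.61,4.11) = (0.0621,3.8815)
  v5: (1-0.707)·(-3.71,2.15) + 0.707·(-1.51,3.03) = (-2.1546,2.7722)
  v6: (1-0.707)·(-1.81,-2.15) + 0.707·(-1.47,-2.65) = (-1.5696,-2.5035)
  v7: (1-0.707)·(2.54,-3.91) + 0.707·(4.28,-2.79) = (3.7702,-3.1182)
Shoelace sum Σ(x_i·y_{i+1} − x_{i+1}·y_i):
  i=1: 4.2243·3.8747 − 3.9441·0.8760 = +12.9128 (running +12.9128)
  i=2: 3.9441·4.1002 − 2.7911·3.8747 = +5.3568 (running +18.2696)
  i=3: 2.7911·3.8815 − 0.0621·4.1002 = +10.5788 (running +28.8485)
  i=4: 0.0621·2.7722 − -2.1546·3.8815 = +8.5351 (running +37.3836)
  i=5: -2.1546·-2.5035 − -1.5696·2.7722 = +9.7453 (running +47.1289)
  i=6: -1.5696·-3.1182 − 3.7702·-2.5035 = +14.3330 (running +61.4618)
  i=7: 3.7702·0.8760 − 4.2243·-3.1182 = +16.4745 (running +77.9364)
Area = |Σ|/2 = |77.9364|/2 = 38.9682

Area at t=0.707: 38.9682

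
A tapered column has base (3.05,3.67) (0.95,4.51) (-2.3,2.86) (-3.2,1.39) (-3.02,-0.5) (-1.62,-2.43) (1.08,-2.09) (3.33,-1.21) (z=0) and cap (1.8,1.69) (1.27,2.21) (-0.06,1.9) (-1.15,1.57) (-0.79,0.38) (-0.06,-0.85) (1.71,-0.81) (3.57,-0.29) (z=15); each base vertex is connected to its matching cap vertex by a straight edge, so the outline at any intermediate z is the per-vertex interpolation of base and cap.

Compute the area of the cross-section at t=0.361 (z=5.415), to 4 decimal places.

Area at t=0.361: 23.5673

Cross-section at t=0.361: each vertex is (1-t)·p0[i] + t·p1[i].
  v1: (1-0.361)·(3.05,3.67) + 0.361·(1.8,1.69) = (2.5987,2.9552)
  v2: (1-0.361)·(0.95,4.51) + 0.361·(1.27,2.21) = (1.0655,3.6797)
  v3: (1-0.361)·(-2.3,2.86) + 0.361·(-0.06,1.9) = (-1.4914,2.5134)
  v4: (1-0.361)·(-3.2,1.39) + 0.361·(-1.15,1.57) = (-2.4600,1.4550)
  v5: (1-0.361)·(-3.02,-0.5) + 0.361·(-0.79,0.38) = (-2.2150,-0.1823)
  v6: (1-0.361)·(-1.62,-2.43) + 0.361·(-0.06,-0.85) = (-1.0568,-1.8596)
  v7: (1-0.361)·(1.08,-2.09) + 0.361·(1.71,-0.81) = (1.3074,-1.6279)
  v8: (1-0.361)·(3.33,-1.21) + 0.361·(3.57,-0.29) = (3.4166,-0.8779)
Shoelace sum Σ(x_i·y_{i+1} − x_{i+1}·y_i):
  i=1: 2.5987·3.6797 − 1.0655·2.9552 = +6.4138 (running +6.4138)
  i=2: 1.0655·2.5134 − -1.4914·3.6797 = +8.1659 (running +14.5797)
  i=3: -1.4914·1.4550 − -2.4600·2.5134 = +4.0130 (running +18.5927)
  i=4: -2.4600·-0.1823 − -2.2150·1.4550 = +3.6712 (running +22.2639)
  i=5: -2.2150·-1.8596 − -1.0568·-0.1823 = +3.9263 (running +26.1902)
  i=6: -1.0568·-1.6279 − 1.3074·-1.8596 = +4.1518 (running +30.3420)
  i=7: 1.3074·-0.8779 − 3.4166·-1.6279 = +4.4142 (running +34.7563)
  i=8: 3.4166·2.9552 − 2.5987·-0.8779 = +12.3783 (running +47.1346)
Area = |Σ|/2 = |47.1346|/2 = 23.5673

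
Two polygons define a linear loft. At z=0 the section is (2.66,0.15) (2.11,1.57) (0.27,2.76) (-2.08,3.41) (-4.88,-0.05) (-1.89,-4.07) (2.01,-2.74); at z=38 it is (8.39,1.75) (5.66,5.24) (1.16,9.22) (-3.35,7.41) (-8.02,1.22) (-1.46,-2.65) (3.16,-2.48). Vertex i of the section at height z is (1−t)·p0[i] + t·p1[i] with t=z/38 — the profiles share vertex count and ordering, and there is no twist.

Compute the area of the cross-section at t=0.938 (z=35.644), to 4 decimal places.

Cross-section at t=0.938: each vertex is (1-t)·p0[i] + t·p1[i].
  v1: (1-0.938)·(2.66,0.15) + 0.938·(8.39,1.75) = (8.0347,1.6508)
  v2: (1-0.938)·(2.11,1.57) + 0.938·(5.66,5.24) = (5.4399,5.0125)
  v3: (1-0.938)·(0.27,2.76) + 0.938·(1.16,9.22) = (1.1048,8.8195)
  v4: (1-0.938)·(-2.08,3.41) + 0.938·(-3.35,7.41) = (-3.2713,7.1620)
  v5: (1-0.938)·(-4.88,-0.05) + 0.938·(-8.02,1.22) = (-7.8253,1.1413)
  v6: (1-0.938)·(-1.89,-4.07) + 0.938·(-1.46,-2.65) = (-1.4867,-2.7380)
  v7: (1-0.938)·(2.01,-2.74) + 0.938·(3.16,-2.48) = (3.0887,-2.4961)
Shoelace sum Σ(x_i·y_{i+1} − x_{i+1}·y_i):
  i=1: 8.0347·5.0125 − 5.4399·1.6508 = +31.2936 (running +31.2936)
  i=2: 5.4399·8.8195 − 1.1048·5.0125 = +42.4392 (running +73.7328)
  i=3: 1.1048·7.1620 − -3.2713·8.8195 = +36.7635 (running +110.4964)
  i=4: -3.2713·1.1413 − -7.8253·7.1620 = +52.3116 (running +162.8080)
  i=5: -7.8253·-2.7380 − -1.4867·1.1413 = +23.1227 (running +185.9307)
  i=6: -1.4867·-2.4961 − 3.0887·-2.7380 = +12.1679 (running +198.0985)
  i=7: 3.0887·1.6508 − 8.0347·-2.4961 = +25.1545 (running +223.2530)
Area = |Σ|/2 = |223.2530|/2 = 111.6265

Area at t=0.938: 111.6265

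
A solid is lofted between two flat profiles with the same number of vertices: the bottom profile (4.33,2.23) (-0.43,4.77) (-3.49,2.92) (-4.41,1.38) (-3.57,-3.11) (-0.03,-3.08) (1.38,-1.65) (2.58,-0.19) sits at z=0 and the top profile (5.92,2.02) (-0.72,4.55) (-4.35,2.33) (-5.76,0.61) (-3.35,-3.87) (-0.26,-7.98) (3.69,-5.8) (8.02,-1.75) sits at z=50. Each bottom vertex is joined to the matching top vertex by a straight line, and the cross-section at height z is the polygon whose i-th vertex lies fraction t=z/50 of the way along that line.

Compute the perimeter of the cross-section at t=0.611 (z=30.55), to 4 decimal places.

Cross-section at t=0.611: each vertex is (1-t)·p0[i] + t·p1[i].
  v1: (1-0.611)·(4.33,2.23) + 0.611·(5.92,2.02) = (5.3015,2.1017)
  v2: (1-0.611)·(-0.43,4.77) + 0.611·(-0.72,4.55) = (-0.6072,4.6356)
  v3: (1-0.611)·(-3.49,2.92) + 0.611·(-4.35,2.33) = (-4.0155,2.5595)
  v4: (1-0.611)·(-4.41,1.38) + 0.611·(-5.76,0.61) = (-5.2348,0.9095)
  v5: (1-0.611)·(-3.57,-3.11) + 0.611·(-3.35,-3.87) = (-3.4356,-3.5744)
  v6: (1-0.611)·(-0.03,-3.08) + 0.611·(-0.26,-7.98) = (-0.1705,-6.0739)
  v7: (1-0.611)·(1.38,-1.65) + 0.611·(3.69,-5.8) = (2.7914,-4.1856)
  v8: (1-0.611)·(2.58,-0.19) + 0.611·(8.02,-1.75) = (5.9038,-1.1432)
Perimeter = Σ |v_{i+1} − v_i|:
  edge 1→2: √(-5.9087² + 2.5339²) = 6.4291 (running 6.4291)
  edge 2→3: √(-3.4083² + -2.0761²) = 3.9908 (running 10.4199)
  edge 3→4: √(-1.2194² + -1.6500²) = 2.0517 (running 12.4715)
  edge 4→5: √(1.7993² + -4.4839²) = 4.8314 (running 17.3030)
  edge 5→6: √(3.2651² + -2.4995²) = 4.1120 (running 21.4149)
  edge 6→7: √(2.9619² + 1.8883²) = 3.5126 (running 24.9276)
  edge 7→8: √(3.1124² + 3.0425²) = 4.3525 (running 29.2800)
  edge 8→1: √(-0.6023² + 3.2449²) = 3.3003 (running 32.5803)
Perimeter = 32.5803

Perimeter at t=0.611: 32.5803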